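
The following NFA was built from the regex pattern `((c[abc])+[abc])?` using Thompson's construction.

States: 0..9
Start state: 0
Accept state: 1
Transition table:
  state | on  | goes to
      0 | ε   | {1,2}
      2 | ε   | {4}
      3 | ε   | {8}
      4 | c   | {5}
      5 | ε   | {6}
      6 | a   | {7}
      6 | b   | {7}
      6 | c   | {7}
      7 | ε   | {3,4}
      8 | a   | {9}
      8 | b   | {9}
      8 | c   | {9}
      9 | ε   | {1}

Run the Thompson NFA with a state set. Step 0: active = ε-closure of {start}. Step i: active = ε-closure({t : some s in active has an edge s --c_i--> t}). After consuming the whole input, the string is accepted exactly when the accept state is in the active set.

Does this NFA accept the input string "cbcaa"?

initial (ε-close {0}): {0,1,2,4}
'c' @ 1: {5,6}
'b' @ 2: {3,4,7,8}
'c' @ 3: {1,5,6,9}  (accept∈set)
'a' @ 4: {3,4,7,8}
'a' @ 5: {1,9}  (accept∈set)
end set {1,9} — state 1 in

Answer: ACCEPT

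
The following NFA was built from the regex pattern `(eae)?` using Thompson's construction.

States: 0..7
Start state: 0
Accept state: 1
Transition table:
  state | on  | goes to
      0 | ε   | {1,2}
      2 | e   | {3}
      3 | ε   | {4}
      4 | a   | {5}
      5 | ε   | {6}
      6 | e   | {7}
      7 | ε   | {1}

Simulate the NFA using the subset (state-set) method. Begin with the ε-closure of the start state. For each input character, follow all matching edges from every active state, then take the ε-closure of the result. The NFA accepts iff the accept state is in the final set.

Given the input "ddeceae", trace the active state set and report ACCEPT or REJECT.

Answer: REJECT

Derivation:
start: ε-closure({0}) = {0,1,2}
'd' @ 1: {}  — no active states
rest 'deceae' ignored (set empty)
after full input: {}  (accept=1 not in)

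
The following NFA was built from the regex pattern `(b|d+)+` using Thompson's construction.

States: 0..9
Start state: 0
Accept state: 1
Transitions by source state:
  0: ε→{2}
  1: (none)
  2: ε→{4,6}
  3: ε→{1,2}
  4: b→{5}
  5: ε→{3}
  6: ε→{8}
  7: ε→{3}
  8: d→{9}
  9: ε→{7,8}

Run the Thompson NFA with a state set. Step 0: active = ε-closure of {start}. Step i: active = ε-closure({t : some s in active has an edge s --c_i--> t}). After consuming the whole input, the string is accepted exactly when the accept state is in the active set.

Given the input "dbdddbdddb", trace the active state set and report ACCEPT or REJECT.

initial (ε-close {0}): {0,2,4,6,8}
'd' @ 1: {1,2,3,4,6,7,8,9}  (accept∈set)
'b' @ 2: {1,2,3,4,5,6,8}  (accept∈set)
'd' @ 3: {1,2,3,4,6,7,8,9}  (accept∈set)
'd' @ 4: {1,2,3,4,6,7,8,9}  (accept∈set)
'd' @ 5: {1,2,3,4,6,7,8,9}  (accept∈set)
'b' @ 6: {1,2,3,4,5,6,8}  (accept∈set)
'd' @ 7: {1,2,3,4,6,7,8,9}  (accept∈set)
'd' @ 8: {1,2,3,4,6,7,8,9}  (accept∈set)
'd' @ 9: {1,2,3,4,6,7,8,9}  (accept∈set)
'b' @ 10: {1,2,3,4,5,6,8}  (accept∈set)
after full input: {1,2,3,4,5,6,8}  (accept=1 in)

Answer: ACCEPT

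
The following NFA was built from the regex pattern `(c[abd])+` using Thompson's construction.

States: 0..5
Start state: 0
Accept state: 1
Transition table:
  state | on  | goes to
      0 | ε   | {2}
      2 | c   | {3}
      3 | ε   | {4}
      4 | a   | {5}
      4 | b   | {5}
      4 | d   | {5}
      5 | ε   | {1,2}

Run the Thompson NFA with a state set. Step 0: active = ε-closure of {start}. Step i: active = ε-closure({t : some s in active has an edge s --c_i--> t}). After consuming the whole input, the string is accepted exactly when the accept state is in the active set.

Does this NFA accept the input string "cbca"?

S₀ = ε-closure({0}) = {0,2}
'c' @ 1: {3,4}
'b' @ 2: {1,2,5}  [accepting]
'c' @ 3: {3,4}
'a' @ 4: {1,2,5}  [accepting]
final: {1,2,5}; accept 1 in set

Answer: ACCEPT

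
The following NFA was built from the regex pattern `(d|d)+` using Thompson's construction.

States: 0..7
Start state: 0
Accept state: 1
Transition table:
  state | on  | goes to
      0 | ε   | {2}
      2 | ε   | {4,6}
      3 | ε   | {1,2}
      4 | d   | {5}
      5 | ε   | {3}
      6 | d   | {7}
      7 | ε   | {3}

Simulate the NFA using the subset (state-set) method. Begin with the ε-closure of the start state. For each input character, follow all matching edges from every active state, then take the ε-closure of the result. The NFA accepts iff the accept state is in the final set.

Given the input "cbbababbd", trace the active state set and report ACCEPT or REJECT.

Answer: REJECT

Steps:
initial (ε-close {0}): {0,2,4,6}
'c' @ 1: {}  — dead — no transitions
rest 'bbababbd' ignored (set empty)
end set {} — state 1 not in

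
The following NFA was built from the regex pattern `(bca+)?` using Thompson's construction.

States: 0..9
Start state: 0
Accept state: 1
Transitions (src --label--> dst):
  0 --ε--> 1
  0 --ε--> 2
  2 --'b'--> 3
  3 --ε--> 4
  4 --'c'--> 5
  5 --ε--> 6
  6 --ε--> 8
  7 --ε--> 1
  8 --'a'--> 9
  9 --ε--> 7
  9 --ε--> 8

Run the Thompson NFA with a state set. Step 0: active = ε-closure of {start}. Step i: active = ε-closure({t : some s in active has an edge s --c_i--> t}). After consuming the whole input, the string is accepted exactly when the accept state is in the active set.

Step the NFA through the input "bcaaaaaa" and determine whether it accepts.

Answer: ACCEPT

Steps:
start: ε-closure({0}) = {0,1,2}
'b' @ 1: {3,4}
'c' @ 2: {5,6,8}
'a' @ 3: {1,7,8,9}  (accept∈set)
'a' @ 4: {1,7,8,9}  (accept∈set)
'a' @ 5: {1,7,8,9}  (accept∈set)
'a' @ 6: {1,7,8,9}  (accept∈set)
'a' @ 7: {1,7,8,9}  (accept∈set)
'a' @ 8: {1,7,8,9}  (accept∈set)
final: {1,7,8,9}; accept 1 in set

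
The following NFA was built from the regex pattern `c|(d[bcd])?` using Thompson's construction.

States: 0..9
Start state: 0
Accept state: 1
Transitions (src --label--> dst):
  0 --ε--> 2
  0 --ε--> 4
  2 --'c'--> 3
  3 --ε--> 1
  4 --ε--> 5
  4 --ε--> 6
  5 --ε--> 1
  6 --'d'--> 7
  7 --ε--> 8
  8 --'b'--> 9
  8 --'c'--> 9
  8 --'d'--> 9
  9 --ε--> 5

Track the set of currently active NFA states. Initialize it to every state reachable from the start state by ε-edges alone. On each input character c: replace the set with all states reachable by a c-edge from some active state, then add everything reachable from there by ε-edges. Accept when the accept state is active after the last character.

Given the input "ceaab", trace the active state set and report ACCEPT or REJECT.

start: ε-closure({0}) = {0,1,2,4,5,6}
'c' @ 1: {1,3}  ✓accept
'e' @ 2: {}  — state set empty
rest 'aab' ignored (set empty)
final: {}; accept 1 not in set

Answer: REJECT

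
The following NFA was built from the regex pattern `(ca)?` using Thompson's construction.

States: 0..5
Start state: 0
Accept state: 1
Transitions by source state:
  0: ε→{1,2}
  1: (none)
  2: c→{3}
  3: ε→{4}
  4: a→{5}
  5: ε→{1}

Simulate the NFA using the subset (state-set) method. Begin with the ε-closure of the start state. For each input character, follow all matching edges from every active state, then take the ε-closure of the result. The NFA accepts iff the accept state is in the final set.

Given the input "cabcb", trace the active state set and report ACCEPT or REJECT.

Answer: REJECT

Trace:
S₀ = ε-closure({0}) = {0,1,2}
'c' @ 1: {3,4}
'a' @ 2: {1,5}  [accepting]
'b' @ 3: {}  — dead — no transitions
rest 'cb' ignored (set empty)
after full input: {}  (accept=1 not in)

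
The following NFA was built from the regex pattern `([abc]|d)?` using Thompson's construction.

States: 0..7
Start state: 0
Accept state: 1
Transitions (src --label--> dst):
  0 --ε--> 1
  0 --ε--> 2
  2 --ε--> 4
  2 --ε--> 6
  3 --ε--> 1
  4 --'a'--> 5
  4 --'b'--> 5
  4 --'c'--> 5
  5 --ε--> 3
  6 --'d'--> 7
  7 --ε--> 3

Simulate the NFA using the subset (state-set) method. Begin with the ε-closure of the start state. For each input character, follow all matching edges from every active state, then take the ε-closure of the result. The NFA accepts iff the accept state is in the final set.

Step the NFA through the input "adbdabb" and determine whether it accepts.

start: ε-closure({0}) = {0,1,2,4,6}
'a' @ 1: {1,3,5}  [accepting]
'd' @ 2: {}  — no active states
rest 'bdabb' ignored (set empty)
after full input: {}  (accept=1 not in)

Answer: REJECT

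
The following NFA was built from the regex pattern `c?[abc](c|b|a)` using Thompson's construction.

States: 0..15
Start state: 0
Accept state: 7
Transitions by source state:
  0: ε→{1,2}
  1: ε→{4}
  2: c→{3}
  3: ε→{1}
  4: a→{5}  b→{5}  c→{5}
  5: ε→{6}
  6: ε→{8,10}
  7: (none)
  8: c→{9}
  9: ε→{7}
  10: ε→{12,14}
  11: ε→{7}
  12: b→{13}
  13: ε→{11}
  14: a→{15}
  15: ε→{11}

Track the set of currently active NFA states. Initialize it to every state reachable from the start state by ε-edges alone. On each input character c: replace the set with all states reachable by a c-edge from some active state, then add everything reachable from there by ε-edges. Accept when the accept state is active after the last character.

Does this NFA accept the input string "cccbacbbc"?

Answer: REJECT

Trace:
start: ε-closure({0}) = {0,1,2,4}
'c' @ 1: {1,3,4,5,6,8,10,12,14}
'c' @ 2: {5,6,7,8,9,10,12,14}  [accepting]
'c' @ 3: {7,9}  [accepting]
'b' @ 4: {}  — no active states
rest 'acbbc' ignored (set empty)
end set {} — state 7 not in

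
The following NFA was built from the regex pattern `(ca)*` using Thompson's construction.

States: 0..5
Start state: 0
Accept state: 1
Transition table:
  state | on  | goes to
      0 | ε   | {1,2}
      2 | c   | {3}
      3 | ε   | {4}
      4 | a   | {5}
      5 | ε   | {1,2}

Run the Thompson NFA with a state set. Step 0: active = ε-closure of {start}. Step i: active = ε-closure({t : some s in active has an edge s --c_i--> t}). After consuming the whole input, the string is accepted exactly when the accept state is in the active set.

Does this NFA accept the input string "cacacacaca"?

Answer: ACCEPT

Steps:
start: ε-closure({0}) = {0,1,2}
'c' @ 1: {3,4}
'a' @ 2: {1,2,5}  [accepting]
'c' @ 3: {3,4}
'a' @ 4: {1,2,5}  [accepting]
'c' @ 5: {3,4}
'a' @ 6: {1,2,5}  [accepting]
'c' @ 7: {3,4}
'a' @ 8: {1,2,5}  [accepting]
'c' @ 9: {3,4}
'a' @ 10: {1,2,5}  [accepting]
final: {1,2,5}; accept 1 in set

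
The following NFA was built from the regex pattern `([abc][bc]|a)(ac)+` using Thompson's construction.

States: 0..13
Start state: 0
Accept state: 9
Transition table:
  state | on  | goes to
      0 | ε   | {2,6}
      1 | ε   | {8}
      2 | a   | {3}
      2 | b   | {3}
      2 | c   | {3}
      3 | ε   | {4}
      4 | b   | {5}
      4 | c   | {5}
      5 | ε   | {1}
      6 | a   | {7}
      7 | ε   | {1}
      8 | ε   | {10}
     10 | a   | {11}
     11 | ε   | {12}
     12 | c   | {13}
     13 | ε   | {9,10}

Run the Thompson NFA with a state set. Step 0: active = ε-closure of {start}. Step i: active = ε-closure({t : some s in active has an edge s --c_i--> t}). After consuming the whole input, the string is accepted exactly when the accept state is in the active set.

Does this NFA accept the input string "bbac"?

start: ε-closure({0}) = {0,2,6}
'b' @ 1: {3,4}
'b' @ 2: {1,5,8,10}
'a' @ 3: {11,12}
'c' @ 4: {9,10,13}  ✓accept
end set {9,10,13} — state 9 in

Answer: ACCEPT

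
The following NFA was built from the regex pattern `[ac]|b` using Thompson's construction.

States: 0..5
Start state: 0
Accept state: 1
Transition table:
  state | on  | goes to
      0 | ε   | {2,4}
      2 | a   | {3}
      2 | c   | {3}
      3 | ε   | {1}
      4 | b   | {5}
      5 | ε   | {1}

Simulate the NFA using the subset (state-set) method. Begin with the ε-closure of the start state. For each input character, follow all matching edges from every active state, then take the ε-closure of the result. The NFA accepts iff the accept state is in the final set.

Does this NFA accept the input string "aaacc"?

Answer: REJECT

Steps:
start: ε-closure({0}) = {0,2,4}
'a' @ 1: {1,3}  [accepting]
'a' @ 2: {}  — state set empty
rest 'acc' ignored (set empty)
end set {} — state 1 not in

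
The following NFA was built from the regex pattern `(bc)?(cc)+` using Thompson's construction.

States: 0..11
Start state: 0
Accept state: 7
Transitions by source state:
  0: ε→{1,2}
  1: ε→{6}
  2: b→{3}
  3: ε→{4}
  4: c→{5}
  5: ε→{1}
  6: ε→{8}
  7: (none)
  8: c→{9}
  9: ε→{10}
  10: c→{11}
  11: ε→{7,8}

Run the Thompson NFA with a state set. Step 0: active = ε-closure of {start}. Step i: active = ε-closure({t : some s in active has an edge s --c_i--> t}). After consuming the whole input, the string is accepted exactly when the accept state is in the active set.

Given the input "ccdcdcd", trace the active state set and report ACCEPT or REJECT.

initial (ε-close {0}): {0,1,2,6,8}
'c' @ 1: {9,10}
'c' @ 2: {7,8,11}  [accepting]
'd' @ 3: {}  — no active states
rest 'cdcd' ignored (set empty)
after full input: {}  (accept=7 not in)

Answer: REJECT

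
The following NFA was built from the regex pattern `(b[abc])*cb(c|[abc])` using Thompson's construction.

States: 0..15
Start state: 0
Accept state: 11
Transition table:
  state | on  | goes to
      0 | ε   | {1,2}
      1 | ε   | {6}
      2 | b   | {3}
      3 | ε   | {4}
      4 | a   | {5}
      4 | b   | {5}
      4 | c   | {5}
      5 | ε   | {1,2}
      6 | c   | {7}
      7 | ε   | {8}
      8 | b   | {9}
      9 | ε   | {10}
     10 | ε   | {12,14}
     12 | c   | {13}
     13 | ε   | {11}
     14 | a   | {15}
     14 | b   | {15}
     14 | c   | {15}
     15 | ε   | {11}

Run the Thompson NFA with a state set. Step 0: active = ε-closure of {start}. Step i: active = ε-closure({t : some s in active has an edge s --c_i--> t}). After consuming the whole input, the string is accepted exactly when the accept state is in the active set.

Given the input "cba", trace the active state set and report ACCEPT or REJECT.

initial (ε-close {0}): {0,1,2,6}
'c' @ 1: {7,8}
'b' @ 2: {9,10,12,14}
'a' @ 3: {11,15}  ✓accept
end set {11,15} — state 11 in

Answer: ACCEPT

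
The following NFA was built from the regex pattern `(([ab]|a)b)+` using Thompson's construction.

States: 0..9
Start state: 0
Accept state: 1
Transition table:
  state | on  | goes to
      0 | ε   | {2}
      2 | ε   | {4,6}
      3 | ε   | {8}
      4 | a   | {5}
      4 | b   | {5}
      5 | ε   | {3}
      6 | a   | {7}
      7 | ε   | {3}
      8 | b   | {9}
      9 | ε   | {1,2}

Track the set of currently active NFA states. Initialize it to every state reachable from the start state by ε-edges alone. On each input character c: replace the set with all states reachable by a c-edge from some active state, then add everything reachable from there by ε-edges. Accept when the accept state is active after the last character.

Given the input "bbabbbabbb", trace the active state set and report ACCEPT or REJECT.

S₀ = ε-closure({0}) = {0,2,4,6}
'b' @ 1: {3,5,8}
'b' @ 2: {1,2,4,6,9}  [accepting]
'a' @ 3: {3,5,7,8}
'b' @ 4: {1,2,4,6,9}  [accepting]
'b' @ 5: {3,5,8}
'b' @ 6: {1,2,4,6,9}  [accepting]
'a' @ 7: {3,5,7,8}
'b' @ 8: {1,2,4,6,9}  [accepting]
'b' @ 9: {3,5,8}
'b' @ 10: {1,2,4,6,9}  [accepting]
end set {1,2,4,6,9} — state 1 in

Answer: ACCEPT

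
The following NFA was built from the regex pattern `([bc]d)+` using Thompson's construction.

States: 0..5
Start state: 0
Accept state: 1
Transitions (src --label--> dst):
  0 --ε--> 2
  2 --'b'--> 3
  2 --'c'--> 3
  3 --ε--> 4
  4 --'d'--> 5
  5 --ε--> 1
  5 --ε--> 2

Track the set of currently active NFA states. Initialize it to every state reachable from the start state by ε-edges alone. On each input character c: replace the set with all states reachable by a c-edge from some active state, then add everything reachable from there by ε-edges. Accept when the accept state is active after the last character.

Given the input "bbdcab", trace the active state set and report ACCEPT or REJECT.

initial (ε-close {0}): {0,2}
'b' @ 1: {3,4}
'b' @ 2: {}  — dead — no transitions
rest 'dcab' ignored (set empty)
final: {}; accept 1 not in set

Answer: REJECT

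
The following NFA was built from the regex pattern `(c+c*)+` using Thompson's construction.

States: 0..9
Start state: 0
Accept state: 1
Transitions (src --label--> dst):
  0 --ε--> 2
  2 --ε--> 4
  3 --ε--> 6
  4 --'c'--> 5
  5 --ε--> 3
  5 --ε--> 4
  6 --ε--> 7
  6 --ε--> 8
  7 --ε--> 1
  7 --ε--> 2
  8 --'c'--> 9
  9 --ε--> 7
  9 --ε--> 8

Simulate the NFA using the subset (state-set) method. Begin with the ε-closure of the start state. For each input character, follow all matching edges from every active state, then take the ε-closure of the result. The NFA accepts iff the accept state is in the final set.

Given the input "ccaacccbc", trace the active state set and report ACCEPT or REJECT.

initial (ε-close {0}): {0,2,4}
'c' @ 1: {1,2,3,4,5,6,7,8}  ✓accept
'c' @ 2: {1,2,3,4,5,6,7,8,9}  ✓accept
'a' @ 3: {}  — no active states
rest 'acccbc' ignored (set empty)
final: {}; accept 1 not in set

Answer: REJECT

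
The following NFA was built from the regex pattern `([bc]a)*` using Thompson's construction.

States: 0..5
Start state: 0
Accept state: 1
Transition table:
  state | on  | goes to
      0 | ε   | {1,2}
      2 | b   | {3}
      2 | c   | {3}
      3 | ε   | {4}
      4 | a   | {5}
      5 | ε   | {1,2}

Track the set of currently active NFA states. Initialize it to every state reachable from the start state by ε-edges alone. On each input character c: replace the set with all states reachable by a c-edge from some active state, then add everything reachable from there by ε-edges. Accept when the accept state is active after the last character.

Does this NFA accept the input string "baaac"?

Answer: REJECT

Steps:
initial (ε-close {0}): {0,1,2}
'b' @ 1: {3,4}
'a' @ 2: {1,2,5}  (accept∈set)
'a' @ 3: {}  — no active states
rest 'ac' ignored (set empty)
end set {} — state 1 not in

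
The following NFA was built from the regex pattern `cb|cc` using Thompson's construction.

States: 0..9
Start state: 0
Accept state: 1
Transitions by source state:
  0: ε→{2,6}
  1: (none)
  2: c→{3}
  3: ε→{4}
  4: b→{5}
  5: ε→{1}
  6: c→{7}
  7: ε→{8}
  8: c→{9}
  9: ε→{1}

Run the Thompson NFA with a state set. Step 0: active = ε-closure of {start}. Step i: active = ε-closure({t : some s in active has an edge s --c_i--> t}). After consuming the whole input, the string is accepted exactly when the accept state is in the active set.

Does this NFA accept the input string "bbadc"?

start: ε-closure({0}) = {0,2,6}
'b' @ 1: {}  — state set empty
rest 'badc' ignored (set empty)
final: {}; accept 1 not in set

Answer: REJECT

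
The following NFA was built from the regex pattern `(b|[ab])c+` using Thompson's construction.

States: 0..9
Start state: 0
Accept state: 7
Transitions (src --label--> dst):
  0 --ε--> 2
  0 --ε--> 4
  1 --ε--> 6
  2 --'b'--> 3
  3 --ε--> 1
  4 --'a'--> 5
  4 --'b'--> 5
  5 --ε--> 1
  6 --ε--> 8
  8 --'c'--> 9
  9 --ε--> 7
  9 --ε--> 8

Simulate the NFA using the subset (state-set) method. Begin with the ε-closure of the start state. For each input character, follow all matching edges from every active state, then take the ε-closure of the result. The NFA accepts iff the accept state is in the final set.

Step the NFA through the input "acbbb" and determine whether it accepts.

Answer: REJECT

Derivation:
start: ε-closure({0}) = {0,2,4}
'a' @ 1: {1,5,6,8}
'c' @ 2: {7,8,9}  ✓accept
'b' @ 3: {}  — dead — no transitions
rest 'bb' ignored (set empty)
after full input: {}  (accept=7 not in)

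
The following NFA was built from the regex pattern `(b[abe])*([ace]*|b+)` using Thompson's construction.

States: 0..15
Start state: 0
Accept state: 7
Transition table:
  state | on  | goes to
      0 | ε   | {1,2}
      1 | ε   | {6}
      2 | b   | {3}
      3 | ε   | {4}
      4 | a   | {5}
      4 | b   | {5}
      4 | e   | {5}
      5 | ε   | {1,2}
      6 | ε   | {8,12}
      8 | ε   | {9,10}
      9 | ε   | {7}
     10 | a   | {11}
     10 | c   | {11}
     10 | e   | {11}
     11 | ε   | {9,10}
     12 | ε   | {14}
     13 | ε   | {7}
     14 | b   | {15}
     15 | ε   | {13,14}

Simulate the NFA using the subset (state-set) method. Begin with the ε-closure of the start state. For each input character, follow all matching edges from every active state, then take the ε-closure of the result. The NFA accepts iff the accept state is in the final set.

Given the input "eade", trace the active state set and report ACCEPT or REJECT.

Answer: REJECT

Trace:
start: ε-closure({0}) = {0,1,2,6,7,8,9,10,12,14}
'e' @ 1: {7,9,10,11}  [accepting]
'a' @ 2: {7,9,10,11}  [accepting]
'd' @ 3: {}  — dead — no transitions
rest 'e' ignored (set empty)
after full input: {}  (accept=7 not in)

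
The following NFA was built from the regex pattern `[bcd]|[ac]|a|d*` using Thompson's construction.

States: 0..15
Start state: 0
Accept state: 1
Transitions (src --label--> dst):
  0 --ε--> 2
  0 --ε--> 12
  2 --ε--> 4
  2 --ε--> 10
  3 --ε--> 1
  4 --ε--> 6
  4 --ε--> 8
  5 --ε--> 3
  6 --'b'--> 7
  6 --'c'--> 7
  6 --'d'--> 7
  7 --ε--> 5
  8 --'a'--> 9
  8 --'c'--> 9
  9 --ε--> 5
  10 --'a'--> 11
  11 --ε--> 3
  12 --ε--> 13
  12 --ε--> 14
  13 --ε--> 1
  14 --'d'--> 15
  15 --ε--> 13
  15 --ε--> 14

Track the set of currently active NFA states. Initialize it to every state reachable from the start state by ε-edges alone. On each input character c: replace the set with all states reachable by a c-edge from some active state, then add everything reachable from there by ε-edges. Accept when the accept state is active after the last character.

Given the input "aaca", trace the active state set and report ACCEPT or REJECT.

Answer: REJECT

Trace:
initial (ε-close {0}): {0,1,2,4,6,8,10,12,13,14}
'a' @ 1: {1,3,5,9,11}  (accept∈set)
'a' @ 2: {}  — state set empty
rest 'ca' ignored (set empty)
after full input: {}  (accept=1 not in)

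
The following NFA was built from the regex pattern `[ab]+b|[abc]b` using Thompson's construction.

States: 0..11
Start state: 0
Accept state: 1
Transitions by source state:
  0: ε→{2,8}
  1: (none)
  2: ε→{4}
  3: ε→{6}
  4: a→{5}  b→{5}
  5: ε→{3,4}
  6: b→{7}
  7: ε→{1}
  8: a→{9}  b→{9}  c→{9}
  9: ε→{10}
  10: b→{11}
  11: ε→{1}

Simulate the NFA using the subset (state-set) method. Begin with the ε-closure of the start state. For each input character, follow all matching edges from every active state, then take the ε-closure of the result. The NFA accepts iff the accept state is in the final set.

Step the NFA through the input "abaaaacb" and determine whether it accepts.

initial (ε-close {0}): {0,2,4,8}
'a' @ 1: {3,4,5,6,9,10}
'b' @ 2: {1,3,4,5,6,7,11}  ✓accept
'a' @ 3: {3,4,5,6}
'a' @ 4: {3,4,5,6}
'a' @ 5: {3,4,5,6}
'a' @ 6: {3,4,5,6}
'c' @ 7: {}  — state set empty
rest 'b' ignored (set empty)
final: {}; accept 1 not in set

Answer: REJECT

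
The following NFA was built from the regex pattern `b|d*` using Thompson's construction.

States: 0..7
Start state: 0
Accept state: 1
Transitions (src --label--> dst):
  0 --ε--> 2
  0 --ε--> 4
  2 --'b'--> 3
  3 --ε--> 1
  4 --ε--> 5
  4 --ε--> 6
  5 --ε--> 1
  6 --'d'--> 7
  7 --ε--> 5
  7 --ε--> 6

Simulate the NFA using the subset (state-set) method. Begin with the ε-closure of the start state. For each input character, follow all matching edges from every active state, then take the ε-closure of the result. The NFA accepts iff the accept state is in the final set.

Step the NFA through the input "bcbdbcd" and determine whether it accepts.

Answer: REJECT

Steps:
S₀ = ε-closure({0}) = {0,1,2,4,5,6}
'b' @ 1: {1,3}  ✓accept
'c' @ 2: {}  — no active states
rest 'bdbcd' ignored (set empty)
final: {}; accept 1 not in set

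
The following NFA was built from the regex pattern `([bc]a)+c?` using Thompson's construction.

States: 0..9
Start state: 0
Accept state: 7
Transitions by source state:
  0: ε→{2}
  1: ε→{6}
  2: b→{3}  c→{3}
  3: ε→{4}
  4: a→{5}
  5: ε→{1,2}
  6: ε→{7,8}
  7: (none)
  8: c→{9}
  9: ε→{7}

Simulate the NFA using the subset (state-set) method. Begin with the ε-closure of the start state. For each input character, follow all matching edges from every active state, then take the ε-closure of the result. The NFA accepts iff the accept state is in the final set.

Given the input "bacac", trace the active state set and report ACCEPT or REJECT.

Answer: ACCEPT

Trace:
start: ε-closure({0}) = {0,2}
'b' @ 1: {3,4}
'a' @ 2: {1,2,5,6,7,8}  [accepting]
'c' @ 3: {3,4,7,9}  [accepting]
'a' @ 4: {1,2,5,6,7,8}  [accepting]
'c' @ 5: {3,4,7,9}  [accepting]
final: {3,4,7,9}; accept 7 in set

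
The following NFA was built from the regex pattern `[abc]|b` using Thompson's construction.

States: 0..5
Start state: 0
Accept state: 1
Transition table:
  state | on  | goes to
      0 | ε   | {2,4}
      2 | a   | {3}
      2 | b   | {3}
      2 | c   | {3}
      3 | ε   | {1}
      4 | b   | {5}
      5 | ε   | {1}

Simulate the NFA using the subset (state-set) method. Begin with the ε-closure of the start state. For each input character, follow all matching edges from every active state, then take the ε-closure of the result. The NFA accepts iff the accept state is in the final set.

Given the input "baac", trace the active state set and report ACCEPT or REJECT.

Answer: REJECT

Trace:
initial (ε-close {0}): {0,2,4}
'b' @ 1: {1,3,5}  [accepting]
'a' @ 2: {}  — dead — no transitions
rest 'ac' ignored (set empty)
end set {} — state 1 not in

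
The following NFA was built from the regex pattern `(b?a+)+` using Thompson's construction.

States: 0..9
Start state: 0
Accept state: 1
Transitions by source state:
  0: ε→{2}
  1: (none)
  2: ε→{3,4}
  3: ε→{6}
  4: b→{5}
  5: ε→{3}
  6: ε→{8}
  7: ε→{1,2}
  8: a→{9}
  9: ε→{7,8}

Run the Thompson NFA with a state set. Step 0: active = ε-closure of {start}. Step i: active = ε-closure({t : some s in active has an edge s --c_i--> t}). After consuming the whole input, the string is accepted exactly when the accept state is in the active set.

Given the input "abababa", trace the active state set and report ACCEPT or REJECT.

Answer: ACCEPT

Steps:
S₀ = ε-closure({0}) = {0,2,3,4,6,8}
'a' @ 1: {1,2,3,4,6,7,8,9}  [accepting]
'b' @ 2: {3,5,6,8}
'a' @ 3: {1,2,3,4,6,7,8,9}  [accepting]
'b' @ 4: {3,5,6,8}
'a' @ 5: {1,2,3,4,6,7,8,9}  [accepting]
'b' @ 6: {3,5,6,8}
'a' @ 7: {1,2,3,4,6,7,8,9}  [accepting]
final: {1,2,3,4,6,7,8,9}; accept 1 in set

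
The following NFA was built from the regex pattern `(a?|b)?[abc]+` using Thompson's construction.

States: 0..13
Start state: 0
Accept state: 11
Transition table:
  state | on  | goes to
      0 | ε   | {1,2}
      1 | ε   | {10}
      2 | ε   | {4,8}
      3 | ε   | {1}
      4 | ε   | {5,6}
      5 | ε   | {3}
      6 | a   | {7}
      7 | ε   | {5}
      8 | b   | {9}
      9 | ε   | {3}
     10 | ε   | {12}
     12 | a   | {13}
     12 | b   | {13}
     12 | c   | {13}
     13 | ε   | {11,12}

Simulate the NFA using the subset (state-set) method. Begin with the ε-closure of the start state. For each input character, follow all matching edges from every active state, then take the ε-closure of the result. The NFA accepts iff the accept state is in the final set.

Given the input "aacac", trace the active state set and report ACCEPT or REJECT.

S₀ = ε-closure({0}) = {0,1,2,3,4,5,6,8,10,12}
'a' @ 1: {1,3,5,7,10,11,12,13}  (accept∈set)
'a' @ 2: {11,12,13}  (accept∈set)
'c' @ 3: {11,12,13}  (accept∈set)
'a' @ 4: {11,12,13}  (accept∈set)
'c' @ 5: {11,12,13}  (accept∈set)
after full input: {11,12,13}  (accept=11 in)

Answer: ACCEPT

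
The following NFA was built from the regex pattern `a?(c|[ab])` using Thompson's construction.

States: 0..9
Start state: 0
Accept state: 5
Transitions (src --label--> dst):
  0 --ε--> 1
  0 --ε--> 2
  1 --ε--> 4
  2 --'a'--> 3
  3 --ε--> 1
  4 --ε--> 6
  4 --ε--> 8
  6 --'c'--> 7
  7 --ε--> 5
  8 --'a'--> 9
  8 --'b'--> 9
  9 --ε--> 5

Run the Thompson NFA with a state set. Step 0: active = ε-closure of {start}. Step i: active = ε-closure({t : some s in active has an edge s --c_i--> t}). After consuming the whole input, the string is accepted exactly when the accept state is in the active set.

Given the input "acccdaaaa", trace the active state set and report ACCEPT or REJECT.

Answer: REJECT

Steps:
start: ε-closure({0}) = {0,1,2,4,6,8}
'a' @ 1: {1,3,4,5,6,8,9}  ✓accept
'c' @ 2: {5,7}  ✓accept
'c' @ 3: {}  — no active states
rest 'cdaaaa' ignored (set empty)
end set {} — state 5 not in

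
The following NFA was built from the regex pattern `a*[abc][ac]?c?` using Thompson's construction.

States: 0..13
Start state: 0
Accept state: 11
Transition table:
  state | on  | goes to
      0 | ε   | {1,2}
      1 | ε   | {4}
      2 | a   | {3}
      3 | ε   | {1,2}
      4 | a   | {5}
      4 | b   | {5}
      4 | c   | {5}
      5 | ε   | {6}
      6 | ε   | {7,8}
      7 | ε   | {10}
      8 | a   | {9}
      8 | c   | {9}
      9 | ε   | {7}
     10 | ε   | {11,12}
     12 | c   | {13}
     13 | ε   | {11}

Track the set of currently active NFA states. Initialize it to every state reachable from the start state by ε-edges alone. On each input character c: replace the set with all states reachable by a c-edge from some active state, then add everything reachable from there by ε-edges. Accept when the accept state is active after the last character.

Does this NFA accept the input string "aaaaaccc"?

Answer: ACCEPT

Steps:
S₀ = ε-closure({0}) = {0,1,2,4}
'a' @ 1: {1,2,3,4,5,6,7,8,10,11,12}  (accept∈set)
'a' @ 2: {1,2,3,4,5,6,7,8,9,10,11,12}  (accept∈set)
'a' @ 3: {1,2,3,4,5,6,7,8,9,10,11,12}  (accept∈set)
'a' @ 4: {1,2,3,4,5,6,7,8,9,10,11,12}  (accept∈set)
'a' @ 5: {1,2,3,4,5,6,7,8,9,10,11,12}  (accept∈set)
'c' @ 6: {5,6,7,8,9,10,11,12,13}  (accept∈set)
'c' @ 7: {7,9,10,11,12,13}  (accept∈set)
'c' @ 8: {11,13}  (accept∈set)
final: {11,13}; accept 11 in set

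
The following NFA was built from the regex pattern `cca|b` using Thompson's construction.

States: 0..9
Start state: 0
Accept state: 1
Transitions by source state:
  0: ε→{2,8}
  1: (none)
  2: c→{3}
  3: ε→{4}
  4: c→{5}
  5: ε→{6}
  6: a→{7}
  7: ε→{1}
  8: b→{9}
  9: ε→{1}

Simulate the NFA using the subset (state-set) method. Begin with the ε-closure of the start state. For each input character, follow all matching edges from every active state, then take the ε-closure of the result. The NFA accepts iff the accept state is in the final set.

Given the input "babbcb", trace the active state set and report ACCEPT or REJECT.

Answer: REJECT

Trace:
S₀ = ε-closure({0}) = {0,2,8}
'b' @ 1: {1,9}  (accept∈set)
'a' @ 2: {}  — dead — no transitions
rest 'bbcb' ignored (set empty)
after full input: {}  (accept=1 not in)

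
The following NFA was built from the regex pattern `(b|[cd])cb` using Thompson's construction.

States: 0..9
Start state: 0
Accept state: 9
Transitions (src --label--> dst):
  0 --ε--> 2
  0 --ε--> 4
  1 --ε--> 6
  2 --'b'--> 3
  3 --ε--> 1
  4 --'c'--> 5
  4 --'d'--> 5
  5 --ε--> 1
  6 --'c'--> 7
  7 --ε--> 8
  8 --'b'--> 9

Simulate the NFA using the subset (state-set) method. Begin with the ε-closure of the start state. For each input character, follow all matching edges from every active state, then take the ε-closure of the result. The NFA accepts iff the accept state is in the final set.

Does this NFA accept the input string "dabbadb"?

S₀ = ε-closure({0}) = {0,2,4}
'd' @ 1: {1,5,6}
'a' @ 2: {}  — dead — no transitions
rest 'bbadb' ignored (set empty)
end set {} — state 9 not in

Answer: REJECT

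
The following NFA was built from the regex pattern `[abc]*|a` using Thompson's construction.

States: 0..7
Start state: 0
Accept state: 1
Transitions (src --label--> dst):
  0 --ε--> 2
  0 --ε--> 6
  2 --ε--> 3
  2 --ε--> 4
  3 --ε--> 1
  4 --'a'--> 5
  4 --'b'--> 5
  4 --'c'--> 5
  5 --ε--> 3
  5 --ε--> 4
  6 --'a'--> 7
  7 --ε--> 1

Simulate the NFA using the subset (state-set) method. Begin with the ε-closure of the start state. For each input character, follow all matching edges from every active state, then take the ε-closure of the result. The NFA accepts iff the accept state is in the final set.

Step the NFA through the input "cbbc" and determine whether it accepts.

Answer: ACCEPT

Steps:
S₀ = ε-closure({0}) = {0,1,2,3,4,6}
'c' @ 1: {1,3,4,5}  [accepting]
'b' @ 2: {1,3,4,5}  [accepting]
'b' @ 3: {1,3,4,5}  [accepting]
'c' @ 4: {1,3,4,5}  [accepting]
after full input: {1,3,4,5}  (accept=1 in)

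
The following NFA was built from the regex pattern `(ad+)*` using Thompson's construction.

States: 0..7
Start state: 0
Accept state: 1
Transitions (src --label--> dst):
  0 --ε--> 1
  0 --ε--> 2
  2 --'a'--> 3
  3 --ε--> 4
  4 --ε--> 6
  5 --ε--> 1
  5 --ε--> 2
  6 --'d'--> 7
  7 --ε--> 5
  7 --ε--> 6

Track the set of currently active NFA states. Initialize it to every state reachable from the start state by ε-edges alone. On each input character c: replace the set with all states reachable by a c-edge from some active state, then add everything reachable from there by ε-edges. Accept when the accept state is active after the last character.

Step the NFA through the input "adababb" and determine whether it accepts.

S₀ = ε-closure({0}) = {0,1,2}
'a' @ 1: {3,4,6}
'd' @ 2: {1,2,5,6,7}  (accept∈set)
'a' @ 3: {3,4,6}
'b' @ 4: {}  — no active states
rest 'abb' ignored (set empty)
final: {}; accept 1 not in set

Answer: REJECT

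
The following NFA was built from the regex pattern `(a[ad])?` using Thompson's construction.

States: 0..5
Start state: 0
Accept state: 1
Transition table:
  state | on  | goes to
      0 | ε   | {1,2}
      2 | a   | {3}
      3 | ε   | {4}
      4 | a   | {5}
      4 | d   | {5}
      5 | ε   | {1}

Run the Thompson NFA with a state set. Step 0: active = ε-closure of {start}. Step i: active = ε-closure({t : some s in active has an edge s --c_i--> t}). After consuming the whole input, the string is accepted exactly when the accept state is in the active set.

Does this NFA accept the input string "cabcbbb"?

start: ε-closure({0}) = {0,1,2}
'c' @ 1: {}  — no active states
rest 'abcbbb' ignored (set empty)
final: {}; accept 1 not in set

Answer: REJECT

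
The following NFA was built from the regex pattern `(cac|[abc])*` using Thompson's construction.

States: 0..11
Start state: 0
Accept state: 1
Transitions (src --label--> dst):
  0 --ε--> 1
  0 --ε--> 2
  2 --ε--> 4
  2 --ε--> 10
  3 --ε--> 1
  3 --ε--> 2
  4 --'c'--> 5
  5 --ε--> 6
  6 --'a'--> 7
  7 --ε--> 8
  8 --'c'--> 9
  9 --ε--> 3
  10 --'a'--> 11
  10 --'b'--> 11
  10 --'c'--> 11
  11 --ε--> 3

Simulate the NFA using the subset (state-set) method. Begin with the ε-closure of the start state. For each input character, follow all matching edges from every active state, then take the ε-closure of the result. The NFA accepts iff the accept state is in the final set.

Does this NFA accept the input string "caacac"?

Answer: ACCEPT

Steps:
start: ε-closure({0}) = {0,1,2,4,10}
'c' @ 1: {1,2,3,4,5,6,10,11}  ✓accept
'a' @ 2: {1,2,3,4,7,8,10,11}  ✓accept
'a' @ 3: {1,2,3,4,10,11}  ✓accept
'c' @ 4: {1,2,3,4,5,6,10,11}  ✓accept
'a' @ 5: {1,2,3,4,7,8,10,11}  ✓accept
'c' @ 6: {1,2,3,4,5,6,9,10,11}  ✓accept
end set {1,2,3,4,5,6,9,10,11} — state 1 in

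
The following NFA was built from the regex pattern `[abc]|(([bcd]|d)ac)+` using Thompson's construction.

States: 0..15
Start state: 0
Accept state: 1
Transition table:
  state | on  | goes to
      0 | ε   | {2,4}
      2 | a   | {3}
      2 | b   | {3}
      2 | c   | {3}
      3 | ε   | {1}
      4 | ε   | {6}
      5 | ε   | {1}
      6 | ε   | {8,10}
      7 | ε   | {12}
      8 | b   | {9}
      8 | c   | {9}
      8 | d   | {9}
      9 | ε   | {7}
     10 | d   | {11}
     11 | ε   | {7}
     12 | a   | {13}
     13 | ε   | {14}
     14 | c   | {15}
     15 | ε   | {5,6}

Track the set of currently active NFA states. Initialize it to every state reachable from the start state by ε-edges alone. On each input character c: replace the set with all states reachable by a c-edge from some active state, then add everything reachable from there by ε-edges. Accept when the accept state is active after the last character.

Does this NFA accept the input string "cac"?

Answer: ACCEPT

Derivation:
S₀ = ε-closure({0}) = {0,2,4,6,8,10}
'c' @ 1: {1,3,7,9,12}  ✓accept
'a' @ 2: {13,14}
'c' @ 3: {1,5,6,8,10,15}  ✓accept
final: {1,5,6,8,10,15}; accept 1 in set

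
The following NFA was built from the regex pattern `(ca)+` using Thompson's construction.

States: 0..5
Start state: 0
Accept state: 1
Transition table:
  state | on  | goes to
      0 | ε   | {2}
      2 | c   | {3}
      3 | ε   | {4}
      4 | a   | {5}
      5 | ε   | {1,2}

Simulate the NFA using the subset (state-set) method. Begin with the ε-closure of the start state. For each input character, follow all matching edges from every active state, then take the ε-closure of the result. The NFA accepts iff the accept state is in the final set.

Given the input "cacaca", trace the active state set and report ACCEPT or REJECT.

S₀ = ε-closure({0}) = {0,2}
'c' @ 1: {3,4}
'a' @ 2: {1,2,5}  ✓accept
'c' @ 3: {3,4}
'a' @ 4: {1,2,5}  ✓accept
'c' @ 5: {3,4}
'a' @ 6: {1,2,5}  ✓accept
end set {1,2,5} — state 1 in

Answer: ACCEPT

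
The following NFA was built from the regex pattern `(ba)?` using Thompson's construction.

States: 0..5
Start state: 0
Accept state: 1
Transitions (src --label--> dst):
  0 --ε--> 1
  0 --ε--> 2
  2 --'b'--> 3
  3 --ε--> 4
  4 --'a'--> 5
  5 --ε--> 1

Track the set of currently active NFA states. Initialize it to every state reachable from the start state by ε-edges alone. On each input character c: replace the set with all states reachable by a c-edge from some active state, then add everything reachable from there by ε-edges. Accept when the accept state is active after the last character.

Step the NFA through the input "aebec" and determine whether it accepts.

start: ε-closure({0}) = {0,1,2}
'a' @ 1: {}  — dead — no transitions
rest 'ebec' ignored (set empty)
final: {}; accept 1 not in set

Answer: REJECT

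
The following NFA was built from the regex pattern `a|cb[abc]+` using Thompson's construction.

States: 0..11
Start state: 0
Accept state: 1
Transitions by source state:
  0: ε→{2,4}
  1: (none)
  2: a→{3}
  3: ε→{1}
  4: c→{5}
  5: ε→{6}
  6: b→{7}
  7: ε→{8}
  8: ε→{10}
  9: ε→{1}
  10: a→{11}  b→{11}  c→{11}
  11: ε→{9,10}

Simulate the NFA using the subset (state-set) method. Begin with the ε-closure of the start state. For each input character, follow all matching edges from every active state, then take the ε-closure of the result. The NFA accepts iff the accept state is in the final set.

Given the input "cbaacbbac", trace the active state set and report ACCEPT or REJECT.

Answer: ACCEPT

Derivation:
start: ε-closure({0}) = {0,2,4}
'c' @ 1: {5,6}
'b' @ 2: {7,8,10}
'a' @ 3: {1,9,10,11}  (accept∈set)
'a' @ 4: {1,9,10,11}  (accept∈set)
'c' @ 5: {1,9,10,11}  (accept∈set)
'b' @ 6: {1,9,10,11}  (accept∈set)
'b' @ 7: {1,9,10,11}  (accept∈set)
'a' @ 8: {1,9,10,11}  (accept∈set)
'c' @ 9: {1,9,10,11}  (accept∈set)
final: {1,9,10,11}; accept 1 in set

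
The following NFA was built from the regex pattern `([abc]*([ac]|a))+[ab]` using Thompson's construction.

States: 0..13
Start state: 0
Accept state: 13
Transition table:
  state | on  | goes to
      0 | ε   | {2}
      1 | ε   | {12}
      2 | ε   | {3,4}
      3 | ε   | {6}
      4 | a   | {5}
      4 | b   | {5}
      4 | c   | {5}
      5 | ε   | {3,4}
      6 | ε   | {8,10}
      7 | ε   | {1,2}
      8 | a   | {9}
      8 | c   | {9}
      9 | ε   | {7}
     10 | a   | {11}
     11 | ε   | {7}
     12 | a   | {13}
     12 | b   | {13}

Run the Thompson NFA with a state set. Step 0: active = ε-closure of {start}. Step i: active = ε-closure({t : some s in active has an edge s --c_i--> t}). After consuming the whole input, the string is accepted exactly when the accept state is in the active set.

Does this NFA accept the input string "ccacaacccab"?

Answer: ACCEPT

Derivation:
start: ε-closure({0}) = {0,2,3,4,6,8,10}
'c' @ 1: {1,2,3,4,5,6,7,8,9,10,12}
'c' @ 2: {1,2,3,4,5,6,7,8,9,10,12}
'a' @ 3: {1,2,3,4,5,6,7,8,9,10,11,12,13}  ✓accept
'c' @ 4: {1,2,3,4,5,6,7,8,9,10,12}
'a' @ 5: {1,2,3,4,5,6,7,8,9,10,11,12,13}  ✓accept
'a' @ 6: {1,2,3,4,5,6,7,8,9,10,11,12,13}  ✓accept
'c' @ 7: {1,2,3,4,5,6,7,8,9,10,12}
'c' @ 8: {1,2,3,4,5,6,7,8,9,10,12}
'c' @ 9: {1,2,3,4,5,6,7,8,9,10,12}
'a' @ 10: {1,2,3,4,5,6,7,8,9,10,11,12,13}  ✓accept
'b' @ 11: {3,4,5,6,8,10,13}  ✓accept
end set {3,4,5,6,8,10,13} — state 13 in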